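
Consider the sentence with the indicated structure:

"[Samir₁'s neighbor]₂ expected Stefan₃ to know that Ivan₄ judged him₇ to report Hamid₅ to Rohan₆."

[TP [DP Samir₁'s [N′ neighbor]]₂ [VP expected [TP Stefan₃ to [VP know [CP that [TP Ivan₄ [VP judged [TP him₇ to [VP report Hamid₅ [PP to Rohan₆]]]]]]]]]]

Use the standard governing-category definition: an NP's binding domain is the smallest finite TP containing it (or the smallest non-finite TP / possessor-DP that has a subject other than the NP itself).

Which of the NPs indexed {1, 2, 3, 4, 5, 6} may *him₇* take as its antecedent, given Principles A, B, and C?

{1, 2, 3}

*him* is a pronoun, so Principle B applies: it must be free in its binding domain.
Binding domain of *him₇*: the embedded TP, whose subject is Ivan₄.
*Samir₁* and the pronoun do not c-command one another → neither Principle B nor Principle C is at stake; coindexation permitted.
*[Samir₁'s neighbor]₂* c-commands the pronoun but from outside its binding domain, and is not c-commanded by it → coindexation permitted.
*Stefan₃* c-commands the pronoun but from outside its binding domain, and is not c-commanded by it → coindexation permitted.
*Ivan₄* c-commands the pronoun within its binding domain → coindexation would violate Principle B.
*Hamid₅*: the pronoun c-commands this R-expression → coindexation would violate Principle C on *Hamid₅*.
*Rohan₆*: the pronoun c-commands this R-expression → coindexation would violate Principle C on *Rohan₆*.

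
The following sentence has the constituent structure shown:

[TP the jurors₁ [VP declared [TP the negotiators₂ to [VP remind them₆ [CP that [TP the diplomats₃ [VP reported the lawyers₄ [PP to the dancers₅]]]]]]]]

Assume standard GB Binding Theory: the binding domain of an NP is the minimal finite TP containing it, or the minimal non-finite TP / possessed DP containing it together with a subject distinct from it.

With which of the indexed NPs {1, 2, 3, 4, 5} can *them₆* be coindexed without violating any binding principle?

{1}

*them* is a pronoun, so Principle B applies: it must be free in its binding domain.
Binding domain of *them₆*: the embedded TP, whose subject is the negotiators₂.
*the jurors₁* c-commands the pronoun but from outside its binding domain, and is not c-commanded by it → coindexation permitted.
*the negotiators₂* c-commands the pronoun within its binding domain → coindexation would violate Principle B.
*the diplomats₃*: the pronoun c-commands this R-expression → coindexation would violate Principle C on *the diplomats₃*.
*the lawyers₄*: the pronoun c-commands this R-expression → coindexation would violate Principle C on *the lawyers₄*.
*the dancers₅*: the pronoun c-commands this R-expression → coindexation would violate Principle C on *the dancers₅*.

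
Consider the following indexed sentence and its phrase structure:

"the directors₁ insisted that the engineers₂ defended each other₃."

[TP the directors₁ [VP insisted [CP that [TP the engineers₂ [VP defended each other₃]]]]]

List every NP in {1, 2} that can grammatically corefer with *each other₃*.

*each other* is an anaphor, so Principle A applies: it must be bound in its binding domain.
Binding domain of *each other₃*: the embedded TP, whose subject is the engineers₂.
*the directors₁* c-commands the anaphor but is outside its binding domain → cannot satisfy Principle A.
*the engineers₂* c-commands the anaphor within its binding domain → licit binder.

{2}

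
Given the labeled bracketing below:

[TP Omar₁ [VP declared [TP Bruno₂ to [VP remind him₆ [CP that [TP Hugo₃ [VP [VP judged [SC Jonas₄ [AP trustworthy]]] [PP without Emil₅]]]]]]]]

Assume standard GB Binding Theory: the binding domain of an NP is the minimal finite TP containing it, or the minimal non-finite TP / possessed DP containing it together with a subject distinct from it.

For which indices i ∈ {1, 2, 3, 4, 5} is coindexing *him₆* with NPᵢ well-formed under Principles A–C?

{1}

*him* is a pronoun, so Principle B applies: it must be free in its binding domain.
Binding domain of *him₆*: the embedded TP, whose subject is Bruno₂.
*Omar₁* c-commands the pronoun but from outside its binding domain, and is not c-commanded by it → coindexation permitted.
*Bruno₂* c-commands the pronoun within its binding domain → coindexation would violate Principle B.
*Hugo₃*: the pronoun c-commands this R-expression → coindexation would violate Principle C on *Hugo₃*.
*Jonas₄*: the pronoun c-commands this R-expression → coindexation would violate Principle C on *Jonas₄*.
*Emil₅*: the pronoun c-commands this R-expression → coindexation would violate Principle C on *Emil₅*.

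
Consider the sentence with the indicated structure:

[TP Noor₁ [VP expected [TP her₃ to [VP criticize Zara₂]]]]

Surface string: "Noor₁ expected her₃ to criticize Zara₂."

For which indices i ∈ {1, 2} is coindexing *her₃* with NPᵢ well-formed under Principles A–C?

*her* is a pronoun, so Principle B applies: it must be free in its binding domain.
Binding domain of *her₃*: the matrix TP, whose subject is Noor₁.
*Noor₁* c-commands the pronoun within its binding domain → coindexation would violate Principle B.
*Zara₂*: the pronoun c-commands this R-expression → coindexation would violate Principle C on *Zara₂*.

none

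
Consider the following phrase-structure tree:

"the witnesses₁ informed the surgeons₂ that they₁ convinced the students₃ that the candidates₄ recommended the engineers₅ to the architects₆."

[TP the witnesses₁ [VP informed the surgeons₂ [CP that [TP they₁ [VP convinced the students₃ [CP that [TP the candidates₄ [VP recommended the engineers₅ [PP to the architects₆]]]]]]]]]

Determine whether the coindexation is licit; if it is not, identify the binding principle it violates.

grammatical

The two coindexed NPs are *the witnesses₁* and *they₁*.
*they₁* is a pronoun; nothing c-commands it within its binding domain (the embedded TP.), so Principle B holds trivially.
*the witnesses₁* is an R-expression; *they₁* does not c-command it, and no other NP shares its index, so Principle C is satisfied.
All principles are respected.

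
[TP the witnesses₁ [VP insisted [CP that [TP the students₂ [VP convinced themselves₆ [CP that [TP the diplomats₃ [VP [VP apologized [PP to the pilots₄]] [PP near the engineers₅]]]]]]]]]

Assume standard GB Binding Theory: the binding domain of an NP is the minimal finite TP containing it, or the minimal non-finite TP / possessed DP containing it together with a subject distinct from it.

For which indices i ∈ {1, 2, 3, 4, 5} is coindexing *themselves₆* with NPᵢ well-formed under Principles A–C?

{2}

*themselves* is an anaphor, so Principle A applies: it must be bound in its binding domain.
Binding domain of *themselves₆*: the embedded TP, whose subject is the students₂.
*the witnesses₁* c-commands the anaphor but is outside its binding domain → cannot satisfy Principle A.
*the students₂* c-commands the anaphor within its binding domain → licit binder.
*the diplomats₃* does not c-command the anaphor → cannot bind it.
*the pilots₄* does not c-command the anaphor → cannot bind it.
*the engineers₅* does not c-command the anaphor → cannot bind it.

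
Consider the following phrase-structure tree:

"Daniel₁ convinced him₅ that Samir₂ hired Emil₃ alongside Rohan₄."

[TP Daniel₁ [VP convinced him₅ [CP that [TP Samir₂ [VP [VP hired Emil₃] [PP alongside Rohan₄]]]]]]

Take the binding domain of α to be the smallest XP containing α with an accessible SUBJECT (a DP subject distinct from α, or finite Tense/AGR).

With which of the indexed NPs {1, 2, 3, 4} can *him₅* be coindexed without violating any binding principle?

none

*him* is a pronoun, so Principle B applies: it must be free in its binding domain.
Binding domain of *him₅*: the matrix TP, whose subject is Daniel₁.
*Daniel₁* c-commands the pronoun within its binding domain → coindexation would violate Principle B.
*Samir₂*: the pronoun c-commands this R-expression → coindexation would violate Principle C on *Samir₂*.
*Emil₃*: the pronoun c-commands this R-expression → coindexation would violate Principle C on *Emil₃*.
*Rohan₄*: the pronoun c-commands this R-expression → coindexation would violate Principle C on *Rohan₄*.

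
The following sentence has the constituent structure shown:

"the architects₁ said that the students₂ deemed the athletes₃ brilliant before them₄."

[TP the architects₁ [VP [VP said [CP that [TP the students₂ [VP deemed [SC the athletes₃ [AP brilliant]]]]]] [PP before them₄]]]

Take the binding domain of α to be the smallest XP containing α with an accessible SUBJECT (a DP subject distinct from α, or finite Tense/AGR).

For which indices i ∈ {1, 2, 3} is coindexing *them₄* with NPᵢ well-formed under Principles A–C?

{2, 3}

*them* is a pronoun, so Principle B applies: it must be free in its binding domain.
Binding domain of *them₄*: the matrix TP, whose subject is the architects₁.
*the architects₁* c-commands the pronoun within its binding domain → coindexation would violate Principle B.
*the students₂* and the pronoun do not c-command one another → neither Principle B nor Principle C is at stake; coindexation permitted.
*the athletes₃* and the pronoun do not c-command one another → neither Principle B nor Principle C is at stake; coindexation permitted.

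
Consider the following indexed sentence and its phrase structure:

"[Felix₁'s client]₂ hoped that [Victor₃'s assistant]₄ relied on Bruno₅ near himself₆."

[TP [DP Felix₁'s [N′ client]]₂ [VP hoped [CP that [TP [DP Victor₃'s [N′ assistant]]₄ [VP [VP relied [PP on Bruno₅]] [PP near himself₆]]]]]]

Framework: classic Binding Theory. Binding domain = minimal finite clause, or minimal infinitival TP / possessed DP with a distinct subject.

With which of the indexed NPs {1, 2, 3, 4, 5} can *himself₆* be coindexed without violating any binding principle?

{4}

*himself* is an anaphor, so Principle A applies: it must be bound in its binding domain.
Binding domain of *himself₆*: the embedded TP, whose subject is [Victor₃'s assistant]₄.
*Felix₁* does not c-command the anaphor → cannot bind it.
*[Felix₁'s client]₂* c-commands the anaphor but is outside its binding domain → cannot satisfy Principle A.
*Victor₃* does not c-command the anaphor → cannot bind it.
*[Victor₃'s assistant]₄* c-commands the anaphor within its binding domain → licit binder.
*Bruno₅* does not c-command the anaphor → cannot bind it.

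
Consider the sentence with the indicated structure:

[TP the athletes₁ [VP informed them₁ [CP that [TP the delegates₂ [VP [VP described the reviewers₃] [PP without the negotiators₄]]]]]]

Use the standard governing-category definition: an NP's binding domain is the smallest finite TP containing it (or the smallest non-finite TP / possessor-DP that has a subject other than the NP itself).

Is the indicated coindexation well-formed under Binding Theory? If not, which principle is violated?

Principle B

The two coindexed NPs are *the athletes₁* and *them₁*.
*them₁* is a pronoun. Its binding domain is the matrix TP, whose subject is the athletes₁.
*the athletes₁* c-commands it within that domain and carries the same index.
The pronoun is locally bound → Principle B violation.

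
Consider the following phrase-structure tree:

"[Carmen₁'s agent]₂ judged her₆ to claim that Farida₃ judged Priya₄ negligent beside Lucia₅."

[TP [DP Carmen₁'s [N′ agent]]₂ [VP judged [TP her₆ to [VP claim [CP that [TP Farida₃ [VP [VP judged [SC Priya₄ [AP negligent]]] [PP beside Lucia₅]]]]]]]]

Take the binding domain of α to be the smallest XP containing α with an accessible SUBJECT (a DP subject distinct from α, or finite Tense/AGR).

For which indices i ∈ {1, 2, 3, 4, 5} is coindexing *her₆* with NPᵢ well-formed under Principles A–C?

{1}

*her* is a pronoun, so Principle B applies: it must be free in its binding domain.
Binding domain of *her₆*: the matrix TP, whose subject is [Carmen₁'s agent]₂.
*Carmen₁* and the pronoun do not c-command one another → neither Principle B nor Principle C is at stake; coindexation permitted.
*[Carmen₁'s agent]₂* c-commands the pronoun within its binding domain → coindexation would violate Principle B.
*Farida₃*: the pronoun c-commands this R-expression → coindexation would violate Principle C on *Farida₃*.
*Priya₄*: the pronoun c-commands this R-expression → coindexation would violate Principle C on *Priya₄*.
*Lucia₅*: the pronoun c-commands this R-expression → coindexation would violate Principle C on *Lucia₅*.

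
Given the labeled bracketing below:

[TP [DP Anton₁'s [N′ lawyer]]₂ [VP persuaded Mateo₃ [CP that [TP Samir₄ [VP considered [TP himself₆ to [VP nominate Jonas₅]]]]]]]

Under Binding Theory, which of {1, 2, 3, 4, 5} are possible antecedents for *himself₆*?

{4}

*himself* is an anaphor, so Principle A applies: it must be bound in its binding domain.
Binding domain of *himself₆*: the embedded TP, whose subject is Samir₄.
*Anton₁* does not c-command the anaphor → cannot bind it.
*[Anton₁'s lawyer]₂* c-commands the anaphor but is outside its binding domain → cannot satisfy Principle A.
*Mateo₃* c-commands the anaphor but is outside its binding domain → cannot satisfy Principle A.
*Samir₄* c-commands the anaphor within its binding domain → licit binder.
*Jonas₅* does not c-command the anaphor → cannot bind it.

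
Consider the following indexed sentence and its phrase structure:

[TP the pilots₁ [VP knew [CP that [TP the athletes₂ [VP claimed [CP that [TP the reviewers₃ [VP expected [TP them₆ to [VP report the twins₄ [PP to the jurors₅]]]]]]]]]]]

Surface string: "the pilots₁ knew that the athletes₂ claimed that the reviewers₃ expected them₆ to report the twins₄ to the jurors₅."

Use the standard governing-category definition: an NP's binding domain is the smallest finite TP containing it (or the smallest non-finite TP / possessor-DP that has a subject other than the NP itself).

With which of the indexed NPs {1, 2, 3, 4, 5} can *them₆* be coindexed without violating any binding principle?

*them* is a pronoun, so Principle B applies: it must be free in its binding domain.
Binding domain of *them₆*: the embedded TP, whose subject is the reviewers₃.
*the pilots₁* c-commands the pronoun but from outside its binding domain, and is not c-commanded by it → coindexation permitted.
*the athletes₂* c-commands the pronoun but from outside its binding domain, and is not c-commanded by it → coindexation permitted.
*the reviewers₃* c-commands the pronoun within its binding domain → coindexation would violate Principle B.
*the twins₄*: the pronoun c-commands this R-expression → coindexation would violate Principle C on *the twins₄*.
*the jurors₅*: the pronoun c-commands this R-expression → coindexation would violate Principle C on *the jurors₅*.

{1, 2}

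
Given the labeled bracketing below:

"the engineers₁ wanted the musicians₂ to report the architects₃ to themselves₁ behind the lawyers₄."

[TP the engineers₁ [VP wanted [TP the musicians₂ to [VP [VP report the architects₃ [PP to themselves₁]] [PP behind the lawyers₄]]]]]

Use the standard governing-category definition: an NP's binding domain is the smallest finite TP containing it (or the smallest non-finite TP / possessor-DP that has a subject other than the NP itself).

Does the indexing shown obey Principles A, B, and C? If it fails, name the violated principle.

The two coindexed NPs are *the engineers₁* and *themselves₁*.
*themselves₁* is an anaphor. Principle A requires it to be bound within its binding domain — the embedded TP, whose subject is the musicians₂.
Within that domain it is c-commanded by *the musicians₂*, *the architects₃*, none of which share its index.
*the engineers₁* does c-command the anaphor, but from outside its binding domain.
The anaphor is unbound in its domain → Principle A violation.

Principle A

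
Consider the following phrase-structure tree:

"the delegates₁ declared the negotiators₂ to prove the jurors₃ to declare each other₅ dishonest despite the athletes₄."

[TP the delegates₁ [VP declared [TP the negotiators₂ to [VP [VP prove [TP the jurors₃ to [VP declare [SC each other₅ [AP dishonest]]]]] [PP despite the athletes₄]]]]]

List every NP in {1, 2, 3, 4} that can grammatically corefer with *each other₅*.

{3}

*each other* is an anaphor, so Principle A applies: it must be bound in its binding domain.
Binding domain of *each other₅*: the embedded TP, whose subject is the jurors₃.
*the delegates₁* c-commands the anaphor but is outside its binding domain → cannot satisfy Principle A.
*the negotiators₂* c-commands the anaphor but is outside its binding domain → cannot satisfy Principle A.
*the jurors₃* c-commands the anaphor within its binding domain → licit binder.
*the athletes₄* does not c-command the anaphor → cannot bind it.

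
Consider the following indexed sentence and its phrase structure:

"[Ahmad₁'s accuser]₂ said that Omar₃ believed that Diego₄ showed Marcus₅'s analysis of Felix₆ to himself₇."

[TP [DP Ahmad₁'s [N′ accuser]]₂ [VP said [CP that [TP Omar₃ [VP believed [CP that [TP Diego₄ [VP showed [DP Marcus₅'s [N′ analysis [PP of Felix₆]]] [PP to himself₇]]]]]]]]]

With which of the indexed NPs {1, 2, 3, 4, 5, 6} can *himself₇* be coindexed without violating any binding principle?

{4}

*himself* is an anaphor, so Principle A applies: it must be bound in its binding domain.
Binding domain of *himself₇*: the embedded TP, whose subject is Diego₄.
*Ahmad₁* does not c-command the anaphor → cannot bind it.
*[Ahmad₁'s accuser]₂* c-commands the anaphor but is outside its binding domain → cannot satisfy Principle A.
*Omar₃* c-commands the anaphor but is outside its binding domain → cannot satisfy Principle A.
*Diego₄* c-commands the anaphor within its binding domain → licit binder.
*Marcus₅* does not c-command the anaphor → cannot bind it.
*Felix₆* does not c-command the anaphor → cannot bind it.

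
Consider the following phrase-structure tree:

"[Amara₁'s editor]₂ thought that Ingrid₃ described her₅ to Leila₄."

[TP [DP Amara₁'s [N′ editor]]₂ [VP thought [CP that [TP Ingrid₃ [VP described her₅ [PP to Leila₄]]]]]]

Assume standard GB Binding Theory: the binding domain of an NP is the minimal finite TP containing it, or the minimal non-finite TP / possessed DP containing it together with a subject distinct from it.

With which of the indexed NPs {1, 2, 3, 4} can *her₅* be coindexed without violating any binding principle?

{1, 2}

*her* is a pronoun, so Principle B applies: it must be free in its binding domain.
Binding domain of *her₅*: the embedded TP, whose subject is Ingrid₃.
*Amara₁* and the pronoun do not c-command one another → neither Principle B nor Principle C is at stake; coindexation permitted.
*[Amara₁'s editor]₂* c-commands the pronoun but from outside its binding domain, and is not c-commanded by it → coindexation permitted.
*Ingrid₃* c-commands the pronoun within its binding domain → coindexation would violate Principle B.
*Leila₄*: the pronoun c-commands this R-expression → coindexation would violate Principle C on *Leila₄*.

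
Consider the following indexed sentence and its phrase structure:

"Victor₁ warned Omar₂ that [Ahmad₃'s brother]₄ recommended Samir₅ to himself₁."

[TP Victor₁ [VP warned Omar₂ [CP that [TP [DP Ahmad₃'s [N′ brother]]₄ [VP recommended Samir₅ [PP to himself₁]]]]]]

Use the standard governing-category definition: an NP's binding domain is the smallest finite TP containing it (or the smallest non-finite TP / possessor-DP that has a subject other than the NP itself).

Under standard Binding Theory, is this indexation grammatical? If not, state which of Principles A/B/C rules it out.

Principle A

The two coindexed NPs are *Victor₁* and *himself₁*.
*himself₁* is an anaphor. Principle A requires it to be bound within its binding domain — the embedded TP, whose subject is [Ahmad₃'s brother]₄.
Within that domain it is c-commanded by *[Ahmad₃'s brother]₄*, *Samir₅*, none of which share its index.
*Victor₁* does c-command the anaphor, but from outside its binding domain.
The anaphor is unbound in its domain → Principle A violation.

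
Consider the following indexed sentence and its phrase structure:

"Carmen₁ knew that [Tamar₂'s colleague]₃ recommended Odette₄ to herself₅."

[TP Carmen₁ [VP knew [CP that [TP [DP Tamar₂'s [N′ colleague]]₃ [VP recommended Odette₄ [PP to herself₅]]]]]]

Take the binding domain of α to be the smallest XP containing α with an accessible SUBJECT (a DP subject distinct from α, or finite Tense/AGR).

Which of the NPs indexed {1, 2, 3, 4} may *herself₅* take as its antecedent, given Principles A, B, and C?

{3, 4}

*herself* is an anaphor, so Principle A applies: it must be bound in its binding domain.
Binding domain of *herself₅*: the embedded TP, whose subject is [Tamar₂'s colleague]₃.
*Carmen₁* c-commands the anaphor but is outside its binding domain → cannot satisfy Principle A.
*Tamar₂* does not c-command the anaphor → cannot bind it.
*[Tamar₂'s colleague]₃* c-commands the anaphor within its binding domain → licit binder.
*Odette₄* c-commands the anaphor within its binding domain → licit binder.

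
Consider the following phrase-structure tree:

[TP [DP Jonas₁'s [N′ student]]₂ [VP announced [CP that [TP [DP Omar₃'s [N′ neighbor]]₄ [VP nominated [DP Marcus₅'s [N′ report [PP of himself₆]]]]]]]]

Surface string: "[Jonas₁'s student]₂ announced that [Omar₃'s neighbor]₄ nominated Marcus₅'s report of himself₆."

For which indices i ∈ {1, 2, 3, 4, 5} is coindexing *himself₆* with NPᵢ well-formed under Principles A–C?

*himself* is an anaphor, so Principle A applies: it must be bound in its binding domain.
Binding domain of *himself₆*: the possessed DP, whose subject is Marcus₅.
*Jonas₁* does not c-command the anaphor → cannot bind it.
*[Jonas₁'s student]₂* c-commands the anaphor but is outside its binding domain → cannot satisfy Principle A.
*Omar₃* does not c-command the anaphor → cannot bind it.
*[Omar₃'s neighbor]₄* c-commands the anaphor but is outside its binding domain → cannot satisfy Principle A.
*Marcus₅* c-commands the anaphor within its binding domain → licit binder.

{5}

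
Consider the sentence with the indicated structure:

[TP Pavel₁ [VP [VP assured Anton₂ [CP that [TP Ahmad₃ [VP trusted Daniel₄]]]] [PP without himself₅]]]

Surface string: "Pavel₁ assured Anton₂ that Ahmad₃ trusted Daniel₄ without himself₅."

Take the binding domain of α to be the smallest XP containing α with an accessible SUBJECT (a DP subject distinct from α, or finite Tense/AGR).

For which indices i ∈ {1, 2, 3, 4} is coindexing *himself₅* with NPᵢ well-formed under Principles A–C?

*himself* is an anaphor, so Principle A applies: it must be bound in its binding domain.
Binding domain of *himself₅*: the matrix TP, whose subject is Pavel₁.
*Pavel₁* c-commands the anaphor within its binding domain → licit binder.
*Anton₂* does not c-command the anaphor → cannot bind it.
*Ahmad₃* does not c-command the anaphor → cannot bind it.
*Daniel₄* does not c-command the anaphor → cannot bind it.

{1}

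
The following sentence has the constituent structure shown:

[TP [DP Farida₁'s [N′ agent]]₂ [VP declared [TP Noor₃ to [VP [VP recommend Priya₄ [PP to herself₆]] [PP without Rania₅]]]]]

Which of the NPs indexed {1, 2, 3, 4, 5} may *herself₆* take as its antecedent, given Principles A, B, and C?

{3, 4}

*herself* is an anaphor, so Principle A applies: it must be bound in its binding domain.
Binding domain of *herself₆*: the embedded TP, whose subject is Noor₃.
*Farida₁* does not c-command the anaphor → cannot bind it.
*[Farida₁'s agent]₂* c-commands the anaphor but is outside its binding domain → cannot satisfy Principle A.
*Noor₃* c-commands the anaphor within its binding domain → licit binder.
*Priya₄* c-commands the anaphor within its binding domain → licit binder.
*Rania₅* does not c-command the anaphor → cannot bind it.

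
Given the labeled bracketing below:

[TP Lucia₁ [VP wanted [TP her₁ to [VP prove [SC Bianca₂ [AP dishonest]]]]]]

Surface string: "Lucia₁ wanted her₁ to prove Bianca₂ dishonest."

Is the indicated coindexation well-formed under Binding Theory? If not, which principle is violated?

The two coindexed NPs are *Lucia₁* and *her₁*.
*her₁* is a pronoun. Its binding domain is the matrix TP, whose subject is Lucia₁.
*Lucia₁* c-commands it within that domain and carries the same index.
The pronoun is locally bound → Principle B violation.

Principle B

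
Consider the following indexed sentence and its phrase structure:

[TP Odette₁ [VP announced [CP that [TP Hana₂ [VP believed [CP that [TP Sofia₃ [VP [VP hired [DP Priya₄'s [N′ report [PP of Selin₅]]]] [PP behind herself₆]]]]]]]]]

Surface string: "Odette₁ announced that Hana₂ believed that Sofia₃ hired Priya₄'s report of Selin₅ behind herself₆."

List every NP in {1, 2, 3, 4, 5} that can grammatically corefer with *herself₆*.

*herself* is an anaphor, so Principle A applies: it must be bound in its binding domain.
Binding domain of *herself₆*: the embedded TP, whose subject is Sofia₃.
*Odette₁* c-commands the anaphor but is outside its binding domain → cannot satisfy Principle A.
*Hana₂* c-commands the anaphor but is outside its binding domain → cannot satisfy Principle A.
*Sofia₃* c-commands the anaphor within its binding domain → licit binder.
*Priya₄* does not c-command the anaphor → cannot bind it.
*Selin₅* does not c-command the anaphor → cannot bind it.

{3}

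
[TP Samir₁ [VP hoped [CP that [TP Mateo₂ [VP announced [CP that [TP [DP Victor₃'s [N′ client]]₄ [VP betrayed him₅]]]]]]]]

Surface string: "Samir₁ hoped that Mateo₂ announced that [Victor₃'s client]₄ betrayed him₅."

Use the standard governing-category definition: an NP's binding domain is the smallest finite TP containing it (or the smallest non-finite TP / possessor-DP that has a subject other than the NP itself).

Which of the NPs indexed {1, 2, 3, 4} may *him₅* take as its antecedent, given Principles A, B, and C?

*him* is a pronoun, so Principle B applies: it must be free in its binding domain.
Binding domain of *him₅*: the embedded TP, whose subject is [Victor₃'s client]₄.
*Samir₁* c-commands the pronoun but from outside its binding domain, and is not c-commanded by it → coindexation permitted.
*Mateo₂* c-commands the pronoun but from outside its binding domain, and is not c-commanded by it → coindexation permitted.
*Victor₃* and the pronoun do not c-command one another → neither Principle B nor Principle C is at stake; coindexation permitted.
*[Victor₃'s client]₄* c-commands the pronoun within its binding domain → coindexation would violate Principle B.

{1, 2, 3}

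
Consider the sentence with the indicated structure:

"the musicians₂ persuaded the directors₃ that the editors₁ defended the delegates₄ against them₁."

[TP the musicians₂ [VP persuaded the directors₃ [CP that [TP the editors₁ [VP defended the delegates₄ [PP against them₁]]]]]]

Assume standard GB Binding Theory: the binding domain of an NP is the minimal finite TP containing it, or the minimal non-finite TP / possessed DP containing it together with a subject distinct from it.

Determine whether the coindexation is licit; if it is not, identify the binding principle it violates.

Principle B

The two coindexed NPs are *the editors₁* and *them₁*.
*them₁* is a pronoun. Its binding domain is the embedded TP, whose subject is the editors₁.
*the editors₁* c-commands it within that domain and carries the same index.
The pronoun is locally bound → Principle B violation.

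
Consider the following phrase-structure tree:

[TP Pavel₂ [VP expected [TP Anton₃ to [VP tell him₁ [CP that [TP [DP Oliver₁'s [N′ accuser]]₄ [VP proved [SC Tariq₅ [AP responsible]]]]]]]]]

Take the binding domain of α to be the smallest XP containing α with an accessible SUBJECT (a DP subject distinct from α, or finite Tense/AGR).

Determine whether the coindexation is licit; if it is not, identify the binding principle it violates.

The two coindexed NPs are *him₁* and *Oliver₁*.
*Oliver₁* is an R-expression. Principle C requires it to be free everywhere.
*him₁* c-commands it and carries the same index.
The R-expression is bound → Principle C violation.

Principle C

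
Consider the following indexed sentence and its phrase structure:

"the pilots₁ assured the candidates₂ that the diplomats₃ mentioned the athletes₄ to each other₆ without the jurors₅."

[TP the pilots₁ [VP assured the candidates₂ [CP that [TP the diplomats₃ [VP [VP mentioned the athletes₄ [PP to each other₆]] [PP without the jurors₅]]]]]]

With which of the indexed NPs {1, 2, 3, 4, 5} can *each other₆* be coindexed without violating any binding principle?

*each other* is an anaphor, so Principle A applies: it must be bound in its binding domain.
Binding domain of *each other₆*: the embedded TP, whose subject is the diplomats₃.
*the pilots₁* c-commands the anaphor but is outside its binding domain → cannot satisfy Principle A.
*the candidates₂* c-commands the anaphor but is outside its binding domain → cannot satisfy Principle A.
*the diplomats₃* c-commands the anaphor within its binding domain → licit binder.
*the athletes₄* c-commands the anaphor within its binding domain → licit binder.
*the jurors₅* does not c-command the anaphor → cannot bind it.

{3, 4}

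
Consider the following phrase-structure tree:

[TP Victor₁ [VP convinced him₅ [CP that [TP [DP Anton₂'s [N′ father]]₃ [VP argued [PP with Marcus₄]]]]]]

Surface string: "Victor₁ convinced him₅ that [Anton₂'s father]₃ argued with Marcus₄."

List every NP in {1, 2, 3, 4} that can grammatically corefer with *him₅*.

none

*him* is a pronoun, so Principle B applies: it must be free in its binding domain.
Binding domain of *him₅*: the matrix TP, whose subject is Victor₁.
*Victor₁* c-commands the pronoun within its binding domain → coindexation would violate Principle B.
*Anton₂*: the pronoun c-commands this R-expression → coindexation would violate Principle C on *Anton₂*.
*[Anton₂'s father]₃*: the pronoun c-commands this R-expression → coindexation would violate Principle C on *[Anton₂'s father]₃*.
*Marcus₄*: the pronoun c-commands this R-expression → coindexation would violate Principle C on *Marcus₄*.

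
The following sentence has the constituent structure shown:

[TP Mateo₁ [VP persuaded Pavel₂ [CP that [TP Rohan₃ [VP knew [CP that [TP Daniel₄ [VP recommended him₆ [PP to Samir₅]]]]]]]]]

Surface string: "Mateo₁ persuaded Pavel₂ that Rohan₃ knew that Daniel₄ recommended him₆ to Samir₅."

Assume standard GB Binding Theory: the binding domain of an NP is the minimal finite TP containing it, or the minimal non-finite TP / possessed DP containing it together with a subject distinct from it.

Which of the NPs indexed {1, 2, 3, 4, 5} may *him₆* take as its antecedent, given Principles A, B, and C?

*him* is a pronoun, so Principle B applies: it must be free in its binding domain.
Binding domain of *him₆*: the embedded TP, whose subject is Daniel₄.
*Mateo₁* c-commands the pronoun but from outside its binding domain, and is not c-commanded by it → coindexation permitted.
*Pavel₂* c-commands the pronoun but from outside its binding domain, and is not c-commanded by it → coindexation permitted.
*Rohan₃* c-commands the pronoun but from outside its binding domain, and is not c-commanded by it → coindexation permitted.
*Daniel₄* c-commands the pronoun within its binding domain → coindexation would violate Principle B.
*Samir₅*: the pronoun c-commands this R-expression → coindexation would violate Principle C on *Samir₅*.

{1, 2, 3}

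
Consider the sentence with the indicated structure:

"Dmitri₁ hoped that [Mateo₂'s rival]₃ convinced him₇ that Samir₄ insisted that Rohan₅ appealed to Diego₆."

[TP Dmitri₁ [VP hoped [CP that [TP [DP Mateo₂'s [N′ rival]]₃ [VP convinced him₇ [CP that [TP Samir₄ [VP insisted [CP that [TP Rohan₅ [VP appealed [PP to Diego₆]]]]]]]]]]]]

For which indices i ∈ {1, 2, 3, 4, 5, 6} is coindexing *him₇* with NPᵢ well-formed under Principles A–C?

{1, 2}

*him* is a pronoun, so Principle B applies: it must be free in its binding domain.
Binding domain of *him₇*: the embedded TP, whose subject is [Mateo₂'s rival]₃.
*Dmitri₁* c-commands the pronoun but from outside its binding domain, and is not c-commanded by it → coindexation permitted.
*Mateo₂* and the pronoun do not c-command one another → neither Principle B nor Principle C is at stake; coindexation permitted.
*[Mateo₂'s rival]₃* c-commands the pronoun within its binding domain → coindexation would violate Principle B.
*Samir₄*: the pronoun c-commands this R-expression → coindexation would violate Principle C on *Samir₄*.
*Rohan₅*: the pronoun c-commands this R-expression → coindexation would violate Principle C on *Rohan₅*.
*Diego₆*: the pronoun c-commands this R-expression → coindexation would violate Principle C on *Diego₆*.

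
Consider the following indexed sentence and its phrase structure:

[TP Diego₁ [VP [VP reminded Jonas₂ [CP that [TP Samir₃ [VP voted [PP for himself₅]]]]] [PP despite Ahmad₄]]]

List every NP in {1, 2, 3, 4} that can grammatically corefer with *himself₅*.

*himself* is an anaphor, so Principle A applies: it must be bound in its binding domain.
Binding domain of *himself₅*: the embedded TP, whose subject is Samir₃.
*Diego₁* c-commands the anaphor but is outside its binding domain → cannot satisfy Principle A.
*Jonas₂* c-commands the anaphor but is outside its binding domain → cannot satisfy Principle A.
*Samir₃* c-commands the anaphor within its binding domain → licit binder.
*Ahmad₄* does not c-command the anaphor → cannot bind it.

{3}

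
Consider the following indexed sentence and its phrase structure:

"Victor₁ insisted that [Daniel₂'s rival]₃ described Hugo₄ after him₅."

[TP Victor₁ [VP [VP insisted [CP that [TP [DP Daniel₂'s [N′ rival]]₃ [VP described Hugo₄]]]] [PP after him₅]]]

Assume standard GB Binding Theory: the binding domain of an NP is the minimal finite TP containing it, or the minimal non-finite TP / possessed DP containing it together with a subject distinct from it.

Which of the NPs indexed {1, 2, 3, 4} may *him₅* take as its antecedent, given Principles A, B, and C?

{2, 3, 4}

*him* is a pronoun, so Principle B applies: it must be free in its binding domain.
Binding domain of *him₅*: the matrix TP, whose subject is Victor₁.
*Victor₁* c-commands the pronoun within its binding domain → coindexation would violate Principle B.
*Daniel₂* and the pronoun do not c-command one another → neither Principle B nor Principle C is at stake; coindexation permitted.
*[Daniel₂'s rival]₃* and the pronoun do not c-command one another → neither Principle B nor Principle C is at stake; coindexation permitted.
*Hugo₄* and the pronoun do not c-command one another → neither Principle B nor Principle C is at stake; coindexation permitted.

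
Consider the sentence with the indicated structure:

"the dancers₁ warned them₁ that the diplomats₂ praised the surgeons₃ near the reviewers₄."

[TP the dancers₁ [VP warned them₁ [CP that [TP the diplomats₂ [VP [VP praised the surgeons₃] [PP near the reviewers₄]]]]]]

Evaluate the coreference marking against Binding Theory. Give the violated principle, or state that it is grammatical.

The two coindexed NPs are *the dancers₁* and *them₁*.
*them₁* is a pronoun. Its binding domain is the matrix TP, whose subject is the dancers₁.
*the dancers₁* c-commands it within that domain and carries the same index.
The pronoun is locally bound → Principle B violation.

Principle B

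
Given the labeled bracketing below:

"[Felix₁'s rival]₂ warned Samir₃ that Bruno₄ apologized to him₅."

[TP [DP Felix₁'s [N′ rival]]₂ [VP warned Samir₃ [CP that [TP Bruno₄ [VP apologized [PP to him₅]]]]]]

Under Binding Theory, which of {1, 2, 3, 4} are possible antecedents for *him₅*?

*him* is a pronoun, so Principle B applies: it must be free in its binding domain.
Binding domain of *him₅*: the embedded TP, whose subject is Bruno₄.
*Felix₁* and the pronoun do not c-command one another → neither Principle B nor Principle C is at stake; coindexation permitted.
*[Felix₁'s rival]₂* c-commands the pronoun but from outside its binding domain, and is not c-commanded by it → coindexation permitted.
*Samir₃* c-commands the pronoun but from outside its binding domain, and is not c-commanded by it → coindexation permitted.
*Bruno₄* c-commands the pronoun within its binding domain → coindexation would violate Principle B.

{1, 2, 3}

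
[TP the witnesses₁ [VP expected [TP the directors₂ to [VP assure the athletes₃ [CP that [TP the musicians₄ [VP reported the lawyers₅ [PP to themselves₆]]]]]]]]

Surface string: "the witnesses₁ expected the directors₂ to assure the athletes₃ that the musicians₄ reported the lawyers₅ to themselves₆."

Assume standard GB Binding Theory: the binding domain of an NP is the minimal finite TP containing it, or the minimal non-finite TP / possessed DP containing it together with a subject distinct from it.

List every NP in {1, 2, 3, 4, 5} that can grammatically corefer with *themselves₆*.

{4, 5}

*themselves* is an anaphor, so Principle A applies: it must be bound in its binding domain.
Binding domain of *themselves₆*: the embedded TP, whose subject is the musicians₄.
*the witnesses₁* c-commands the anaphor but is outside its binding domain → cannot satisfy Principle A.
*the directors₂* c-commands the anaphor but is outside its binding domain → cannot satisfy Principle A.
*the athletes₃* c-commands the anaphor but is outside its binding domain → cannot satisfy Principle A.
*the musicians₄* c-commands the anaphor within its binding domain → licit binder.
*the lawyers₅* c-commands the anaphor within its binding domain → licit binder.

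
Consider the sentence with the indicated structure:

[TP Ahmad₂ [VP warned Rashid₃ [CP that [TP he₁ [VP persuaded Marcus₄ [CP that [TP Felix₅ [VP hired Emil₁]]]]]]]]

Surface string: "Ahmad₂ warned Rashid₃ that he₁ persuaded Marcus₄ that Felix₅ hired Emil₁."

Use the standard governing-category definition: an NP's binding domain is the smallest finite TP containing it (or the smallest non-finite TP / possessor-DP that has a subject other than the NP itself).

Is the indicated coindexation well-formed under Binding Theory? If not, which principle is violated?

Principle C

The two coindexed NPs are *he₁* and *Emil₁*.
*Emil₁* is an R-expression. Principle C requires it to be free everywhere.
*he₁* c-commands it and carries the same index.
The R-expression is bound → Principle C violation.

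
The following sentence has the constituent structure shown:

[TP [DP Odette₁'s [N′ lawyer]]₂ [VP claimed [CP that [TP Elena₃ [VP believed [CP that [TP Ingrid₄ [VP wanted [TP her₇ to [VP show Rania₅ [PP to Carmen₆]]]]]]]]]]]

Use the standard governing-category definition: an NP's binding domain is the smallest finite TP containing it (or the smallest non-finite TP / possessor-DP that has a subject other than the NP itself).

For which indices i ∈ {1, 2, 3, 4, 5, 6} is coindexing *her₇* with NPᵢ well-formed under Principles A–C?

*her* is a pronoun, so Principle B applies: it must be free in its binding domain.
Binding domain of *her₇*: the embedded TP, whose subject is Ingrid₄.
*Odette₁* and the pronoun do not c-command one another → neither Principle B nor Principle C is at stake; coindexation permitted.
*[Odette₁'s lawyer]₂* c-commands the pronoun but from outside its binding domain, and is not c-commanded by it → coindexation permitted.
*Elena₃* c-commands the pronoun but from outside its binding domain, and is not c-commanded by it → coindexation permitted.
*Ingrid₄* c-commands the pronoun within its binding domain → coindexation would violate Principle B.
*Rania₅*: the pronoun c-commands this R-expression → coindexation would violate Principle C on *Rania₅*.
*Carmen₆*: the pronoun c-commands this R-expression → coindexation would violate Principle C on *Carmen₆*.

{1, 2, 3}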